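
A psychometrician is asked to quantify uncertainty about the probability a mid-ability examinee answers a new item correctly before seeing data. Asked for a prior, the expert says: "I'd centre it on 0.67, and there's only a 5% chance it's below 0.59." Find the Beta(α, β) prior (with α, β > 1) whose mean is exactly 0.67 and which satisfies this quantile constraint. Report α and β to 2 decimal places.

α ≈ 65.21, β ≈ 32.12

With mean 0.67 fixed, write α = 0.67s, β = 0.33s where s = α+β.
Need P(θ < 0.59) = 0.05 under Beta(0.67s, 0.33s). Normal approximation: (q−m)/√(m(1−m)/s) ≈ z_{0.05} = -1.64, so s ≈ 0.67·0.33·(-1.64)²/(0.59−0.67)² = 93.5.
At s = 93.5: P(θ<0.59) ≈ 0.053. Adjusting to match 0.05 gives s ≈ 97.33.
So α = 0.67·97.33 ≈ 65.21, β = 0.33·97.33 ≈ 32.12.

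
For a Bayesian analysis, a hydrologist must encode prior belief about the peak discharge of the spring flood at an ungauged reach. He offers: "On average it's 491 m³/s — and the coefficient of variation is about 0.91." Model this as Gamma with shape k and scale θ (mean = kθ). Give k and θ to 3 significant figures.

k ≈ 1.21, θ ≈ 407

For Gamma(k, scale θ): mean = kθ, variance = kθ², so CV = 1/√k.
CV = 0.91, hence k = 1/CV² = 1.21.
Then θ = mean/k = 491/1.21 = 407.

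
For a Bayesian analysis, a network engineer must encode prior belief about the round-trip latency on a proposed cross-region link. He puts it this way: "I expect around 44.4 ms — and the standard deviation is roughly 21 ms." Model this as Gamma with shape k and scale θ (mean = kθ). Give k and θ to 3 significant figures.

For Gamma(k, scale θ): mean = kθ, variance = kθ², so CV = 1/√k.
CV = SD/mean = 21/44.4 = 0.473, hence k = 1/CV² = 4.47.
Then θ = mean/k = 44.4/4.47 = 9.93.

k ≈ 4.47, θ ≈ 9.93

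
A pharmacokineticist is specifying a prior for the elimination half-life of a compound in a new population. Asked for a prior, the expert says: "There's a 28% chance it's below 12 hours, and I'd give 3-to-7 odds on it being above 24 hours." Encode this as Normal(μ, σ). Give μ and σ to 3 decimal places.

μ = 18.317, σ = 10.838

The p-quantile of Normal(μ,σ) is μ + z_p·σ, with z_{0.28} = -0.5828 and z_{0.7} = 0.5244.
Eliminate σ: μ = (z₂·x₁ − z₁·x₂)/(z₂ − z₁) = (0.5244·12 − (-0.5828)·24)/1.107 = 18.317.
Then σ = (x₂ − x₁)/(z₂ − z₁) = (24 − 12)/1.107 = 10.838.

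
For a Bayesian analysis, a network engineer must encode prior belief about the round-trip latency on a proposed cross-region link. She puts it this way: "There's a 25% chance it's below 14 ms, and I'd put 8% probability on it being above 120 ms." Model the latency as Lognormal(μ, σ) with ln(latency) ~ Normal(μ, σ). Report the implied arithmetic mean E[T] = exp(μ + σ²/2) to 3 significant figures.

If T ~ Lognormal(μ,σ) then ln T ~ Normal(μ,σ), so the p-quantile of ln T is μ + z_p·σ.
ln(14) = 2.639 and ln(120) = 4.787; z_{0.25} = -0.6745, z_{0.92} = 1.405.
σ = (4.787 − 2.639)/(1.405 − (-0.6745)) = 1.033.
μ = 2.639 − (-0.6745)·1.033 = 3.336.
E[T] = exp(μ + σ²/2) = exp(3.336 + 0.5337) = 47.9 ms.

E[T] ≈ 47.9 ms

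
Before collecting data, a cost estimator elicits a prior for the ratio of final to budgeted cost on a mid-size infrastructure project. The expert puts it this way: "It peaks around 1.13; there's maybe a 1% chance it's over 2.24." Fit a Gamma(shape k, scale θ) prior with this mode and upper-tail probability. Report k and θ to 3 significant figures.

k ≈ 11.5, θ ≈ 0.108

Gamma(k,θ) with k>1 has mode (k−1)θ, so θ = 1.13/(k−1).
Need P(X < 2.24) = 0.99 with θ tied to k this way. Start at k = 2, θ = 1.13: P(X<2.24) ≈ 0.589.
Too low — raise k to concentrate. Iterating converges to k ≈ 11.5.
Then θ = 1.13/(11.5−1) ≈ 0.108.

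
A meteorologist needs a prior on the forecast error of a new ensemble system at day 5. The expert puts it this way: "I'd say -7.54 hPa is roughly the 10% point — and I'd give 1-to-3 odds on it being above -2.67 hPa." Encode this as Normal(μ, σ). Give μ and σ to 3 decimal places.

μ = -4.349, σ = 2.490

The p-quantile of Normal(μ,σ) is μ + z_p·σ, with z_{0.1} = -1.282 and z_{0.75} = 0.6745.
Eliminate σ: μ = (z₂·x₁ − z₁·x₂)/(z₂ − z₁) = (0.6745·-7.54 − (-1.282)·-2.67)/1.956 = -4.349.
Then σ = (x₂ − x₁)/(z₂ − z₁) = (-2.67 − -7.54)/1.956 = 2.490.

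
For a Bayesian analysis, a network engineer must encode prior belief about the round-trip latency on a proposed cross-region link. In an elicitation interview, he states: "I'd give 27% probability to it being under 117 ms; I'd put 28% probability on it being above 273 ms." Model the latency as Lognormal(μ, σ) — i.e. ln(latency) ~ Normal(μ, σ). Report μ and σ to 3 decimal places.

If T ~ Lognormal(μ,σ) then ln T ~ Normal(μ,σ), so the p-quantile of ln T is μ + z_p·σ.
ln(117) = 4.762 and ln(273) = 5.609; z_{0.27} = -0.6128, z_{0.72} = 0.5828.
σ = (5.609 − 4.762)/(0.5828 − (-0.6128)) = 0.709.
μ = 4.762 − (-0.6128)·0.709 = 5.196.

μ ≈ 5.196, σ ≈ 0.709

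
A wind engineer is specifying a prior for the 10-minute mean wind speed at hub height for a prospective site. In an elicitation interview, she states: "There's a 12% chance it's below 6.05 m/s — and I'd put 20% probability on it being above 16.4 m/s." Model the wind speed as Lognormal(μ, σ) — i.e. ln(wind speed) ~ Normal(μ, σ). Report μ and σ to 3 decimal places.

If T ~ Lognormal(μ,σ) then ln T ~ Normal(μ,σ), so the p-quantile of ln T is μ + z_p·σ.
ln(6.05) = 1.8 and ln(16.4) = 2.797; z_{0.12} = -1.175, z_{0.8} = 0.8416.
σ = (2.797 − 1.8)/(0.8416 − (-1.175)) = 0.495.
μ = 1.8 − (-1.175)·0.495 = 2.381.

μ ≈ 2.381, σ ≈ 0.495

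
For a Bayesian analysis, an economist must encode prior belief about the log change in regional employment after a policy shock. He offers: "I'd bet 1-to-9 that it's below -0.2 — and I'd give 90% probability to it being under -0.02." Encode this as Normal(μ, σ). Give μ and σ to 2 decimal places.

μ = -0.11, σ = 0.07

The p-quantile of Normal(μ,σ) is μ + z_p·σ, with z_{0.1} = -1.282 and z_{0.9} = 1.282.
Eliminate σ: μ = (z₂·x₁ − z₁·x₂)/(z₂ − z₁) = (1.282·-0.2 − (-1.282)·-0.02)/2.563 = -0.11.
Then σ = (x₂ − x₁)/(z₂ − z₁) = (-0.02 − -0.2)/2.563 = 0.07.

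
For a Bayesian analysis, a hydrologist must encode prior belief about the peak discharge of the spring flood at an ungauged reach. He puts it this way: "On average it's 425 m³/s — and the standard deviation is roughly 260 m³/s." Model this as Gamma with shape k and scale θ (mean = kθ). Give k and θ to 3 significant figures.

k ≈ 2.67, θ ≈ 159

For Gamma(k, scale θ): mean = kθ, variance = kθ², so CV = 1/√k.
CV = SD/mean = 260/425 = 0.6118, hence k = 1/CV² = 2.67.
Then θ = mean/k = 425/2.67 = 159.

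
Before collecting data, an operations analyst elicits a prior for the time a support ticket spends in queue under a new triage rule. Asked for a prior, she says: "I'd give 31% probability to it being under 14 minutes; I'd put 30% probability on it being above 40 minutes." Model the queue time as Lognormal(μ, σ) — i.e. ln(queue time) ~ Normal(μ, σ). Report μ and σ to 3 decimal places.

μ ≈ 3.149, σ ≈ 1.029

If T ~ Lognormal(μ,σ) then ln T ~ Normal(μ,σ), so the p-quantile of ln T is μ + z_p·σ.
ln(14) = 2.639 and ln(40) = 3.689; z_{0.31} = -0.4959, z_{0.7} = 0.5244.
σ = (3.689 − 2.639)/(0.5244 − (-0.4959)) = 1.029.
μ = 2.639 − (-0.4959)·1.029 = 3.149.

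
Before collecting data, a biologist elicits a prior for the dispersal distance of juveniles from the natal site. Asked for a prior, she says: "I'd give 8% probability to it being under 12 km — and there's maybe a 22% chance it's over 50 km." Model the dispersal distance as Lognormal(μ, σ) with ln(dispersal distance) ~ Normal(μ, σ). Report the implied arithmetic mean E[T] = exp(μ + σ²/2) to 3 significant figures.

E[T] ≈ 37.4 km

If T ~ Lognormal(μ,σ) then ln T ~ Normal(μ,σ), so the p-quantile of ln T is μ + z_p·σ.
ln(12) = 2.485 and ln(50) = 3.912; z_{0.08} = -1.405, z_{0.78} = 0.7722.
σ = (3.912 − 2.485)/(0.7722 − (-1.405)) = 0.655.
μ = 2.485 − (-1.405)·0.655 = 3.406.
E[T] = exp(μ + σ²/2) = exp(3.406 + 0.2148) = 37.4 km.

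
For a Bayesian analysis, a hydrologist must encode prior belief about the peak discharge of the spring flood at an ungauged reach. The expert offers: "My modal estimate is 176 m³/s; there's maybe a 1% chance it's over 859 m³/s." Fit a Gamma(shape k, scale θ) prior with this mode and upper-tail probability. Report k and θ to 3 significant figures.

Gamma(k,θ) with k>1 has mode (k−1)θ, so θ = 176/(k−1).
Need P(X < 859) = 0.99 with θ tied to k this way. Start at k = 2, θ = 176: P(X<859) ≈ 0.955.
Too low — raise k to concentrate. Iterating converges to k ≈ 2.57.
Then θ = 176/(2.57−1) ≈ 112.

k ≈ 2.57, θ ≈ 112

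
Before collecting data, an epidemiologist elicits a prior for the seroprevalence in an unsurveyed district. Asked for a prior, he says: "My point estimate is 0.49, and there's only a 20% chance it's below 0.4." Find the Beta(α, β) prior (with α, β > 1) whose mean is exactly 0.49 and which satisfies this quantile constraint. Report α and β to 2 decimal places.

With mean 0.49 fixed, write α = 0.49s, β = 0.51s where s = α+β.
Need P(θ < 0.4) = 0.2 under Beta(0.49s, 0.51s). Normal approximation: (q−m)/√(m(1−m)/s) ≈ z_{0.2} = -0.842, so s ≈ 0.49·0.51·(-0.842)²/(0.4−0.49)² = 21.9.
At s = 21.9: P(θ<0.4) ≈ 0.201. Adjusting to match 0.2 gives s ≈ 22.03.
So α = 0.49·22.03 ≈ 10.79, β = 0.51·22.03 ≈ 11.24.

α ≈ 10.79, β ≈ 11.24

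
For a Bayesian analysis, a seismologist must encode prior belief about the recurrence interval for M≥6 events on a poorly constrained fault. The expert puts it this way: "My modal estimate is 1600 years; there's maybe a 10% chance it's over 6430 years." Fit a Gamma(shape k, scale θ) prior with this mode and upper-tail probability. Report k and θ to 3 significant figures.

k ≈ 1.95, θ ≈ 1690

Gamma(k,θ) with k>1 has mode (k−1)θ, so θ = 1600/(k−1).
Need P(X < 6430) = 0.9 with θ tied to k this way. Start at k = 2, θ = 1600: P(X<6430) ≈ 0.910.
Too high — lower k to spread out. Iterating converges to k ≈ 1.95.
Then θ = 1600/(1.95−1) ≈ 1690.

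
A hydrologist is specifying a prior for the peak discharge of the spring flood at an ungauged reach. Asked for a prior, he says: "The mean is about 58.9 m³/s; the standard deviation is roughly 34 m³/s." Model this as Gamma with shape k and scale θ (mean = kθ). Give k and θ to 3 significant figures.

k ≈ 3, θ ≈ 19.6

For Gamma(k, scale θ): mean = kθ, variance = kθ², so CV = 1/√k.
CV = SD/mean = 34/58.9 = 0.5772, hence k = 1/CV² = 3.
Then θ = mean/k = 58.9/3 = 19.6.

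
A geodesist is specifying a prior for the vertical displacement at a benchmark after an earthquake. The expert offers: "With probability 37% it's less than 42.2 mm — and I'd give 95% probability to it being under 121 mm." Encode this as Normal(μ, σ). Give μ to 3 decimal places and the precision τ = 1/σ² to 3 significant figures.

μ = 55.429, τ = 0.000629

The p-quantile of Normal(μ,σ) is μ + z_p·σ, with z_{0.37} = -0.3319 and z_{0.95} = 1.645.
Eliminate σ: μ = (z₂·x₁ − z₁·x₂)/(z₂ − z₁) = (1.645·42.2 − (-0.3319)·121)/1.977 = 55.429.
Then σ = (x₂ − x₁)/(z₂ − z₁) = (121 − 42.2)/1.977 = 39.864.
Precision τ = 1/σ² = 1/39.86² = 0.000629.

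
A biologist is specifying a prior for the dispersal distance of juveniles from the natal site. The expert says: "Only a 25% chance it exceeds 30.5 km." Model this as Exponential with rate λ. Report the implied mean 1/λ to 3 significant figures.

P(T > 30.5) = e^(−λ·30.5) = 0.25, so λ = −ln(0.25)/30.5 = 0.0455.
Mean = 1/λ = 22 km.

mean ≈ 22 km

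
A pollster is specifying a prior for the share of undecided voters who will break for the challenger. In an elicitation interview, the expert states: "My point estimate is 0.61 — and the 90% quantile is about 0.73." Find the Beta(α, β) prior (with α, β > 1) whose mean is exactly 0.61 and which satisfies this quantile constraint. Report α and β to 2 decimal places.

α ≈ 15.79, β ≈ 10.10

With mean 0.61 fixed, write α = 0.61s, β = 0.39s where s = α+β.
Need P(θ < 0.73) = 0.9 under Beta(0.61s, 0.39s). Normal approximation: (q−m)/√(m(1−m)/s) ≈ z_{0.9} = 1.28, so s ≈ 0.61·0.39·(1.28)²/(0.73−0.61)² = 27.1.
At s = 27.1: P(θ<0.73) ≈ 0.906. Adjusting to match 0.9 gives s ≈ 25.88.
So α = 0.61·25.88 ≈ 15.79, β = 0.39·25.88 ≈ 10.10.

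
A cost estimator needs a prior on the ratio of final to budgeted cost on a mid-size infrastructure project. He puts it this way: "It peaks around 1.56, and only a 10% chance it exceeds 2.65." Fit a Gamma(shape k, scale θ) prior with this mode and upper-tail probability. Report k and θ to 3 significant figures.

k ≈ 7.74, θ ≈ 0.231

Gamma(k,θ) with k>1 has mode (k−1)θ, so θ = 1.56/(k−1).
Need P(X < 2.65) = 0.9 with θ tied to k this way. Start at k = 2, θ = 1.56: P(X<2.65) ≈ 0.506.
Too low — raise k to concentrate. Iterating converges to k ≈ 7.74.
Then θ = 1.56/(7.74−1) ≈ 0.231.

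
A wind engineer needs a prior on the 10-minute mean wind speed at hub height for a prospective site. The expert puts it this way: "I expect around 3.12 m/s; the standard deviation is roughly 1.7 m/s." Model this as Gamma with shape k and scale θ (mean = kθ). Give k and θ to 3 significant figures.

For Gamma(k, scale θ): mean = kθ, variance = kθ², so CV = 1/√k.
CV = SD/mean = 1.7/3.12 = 0.5449, hence k = 1/CV² = 3.37.
Then θ = mean/k = 3.12/3.37 = 0.926.

k ≈ 3.37, θ ≈ 0.926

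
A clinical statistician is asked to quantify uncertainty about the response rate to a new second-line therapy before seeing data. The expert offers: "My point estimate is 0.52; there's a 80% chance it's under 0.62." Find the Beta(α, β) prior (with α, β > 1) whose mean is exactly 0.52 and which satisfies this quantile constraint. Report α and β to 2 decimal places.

α ≈ 9.30, β ≈ 8.58

With mean 0.52 fixed, write α = 0.52s, β = 0.48s where s = α+β.
Need P(θ < 0.62) = 0.8 under Beta(0.52s, 0.48s). Normal approximation: (q−m)/√(m(1−m)/s) ≈ z_{0.8} = 0.842, so s ≈ 0.52·0.48·(0.842)²/(0.62−0.52)² = 17.7.
At s = 17.7: P(θ<0.62) ≈ 0.799. Adjusting to match 0.8 gives s ≈ 17.88.
So α = 0.52·17.88 ≈ 9.30, β = 0.48·17.88 ≈ 8.58.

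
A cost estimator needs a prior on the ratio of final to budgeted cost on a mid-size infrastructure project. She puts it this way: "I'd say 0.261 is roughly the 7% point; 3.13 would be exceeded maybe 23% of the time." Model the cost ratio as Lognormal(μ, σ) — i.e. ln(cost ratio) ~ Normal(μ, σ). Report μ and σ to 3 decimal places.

μ ≈ 0.312, σ ≈ 1.122

If T ~ Lognormal(μ,σ) then ln T ~ Normal(μ,σ), so the p-quantile of ln T is μ + z_p·σ.
ln(0.261) = -1.343 and ln(3.13) = 1.141; z_{0.07} = -1.476, z_{0.77} = 0.7388.
σ = (1.141 − -1.343)/(0.7388 − (-1.476)) = 1.122.
μ = -1.343 − (-1.476)·1.122 = 0.312.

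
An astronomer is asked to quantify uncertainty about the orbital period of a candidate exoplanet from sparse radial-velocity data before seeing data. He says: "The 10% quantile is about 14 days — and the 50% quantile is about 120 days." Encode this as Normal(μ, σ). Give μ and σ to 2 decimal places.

μ = 120.00, σ = 82.71

For Normal(μ,σ), the p-quantile is μ + z_p·σ. Here z_{0.1} = -1.282, z_{0.5} = 0.
So 14 = μ − 1.282σ and 120 = μ + 0σ.
Subtracting: σ = (120 − 14)/(0 − (-1.282)) = 82.71.
Then μ = 14 − (-1.282)·82.71 = 120.00.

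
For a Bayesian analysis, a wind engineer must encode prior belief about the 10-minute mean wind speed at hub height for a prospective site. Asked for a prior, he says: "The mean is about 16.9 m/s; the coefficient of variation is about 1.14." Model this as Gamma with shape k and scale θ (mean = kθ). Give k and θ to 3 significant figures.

For Gamma(k, scale θ): mean = kθ, variance = kθ², so CV = 1/√k.
CV = 1.14, hence k = 1/CV² = 0.769.
Then θ = mean/k = 16.9/0.769 = 22.

k ≈ 0.769, θ ≈ 22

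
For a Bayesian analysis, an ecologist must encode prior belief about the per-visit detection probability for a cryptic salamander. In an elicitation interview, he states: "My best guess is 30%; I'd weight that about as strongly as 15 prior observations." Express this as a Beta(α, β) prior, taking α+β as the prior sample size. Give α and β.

Under the effective-sample-size interpretation, Beta(α, β) has prior mean α/(α+β) and prior sample size α+β.
So α+β = 15 and α/(α+β) = 0.3, giving α = 0.3·15 = 4.5 and β = 15 − 4.5 = 10.5.

α = 4.5, β = 10.5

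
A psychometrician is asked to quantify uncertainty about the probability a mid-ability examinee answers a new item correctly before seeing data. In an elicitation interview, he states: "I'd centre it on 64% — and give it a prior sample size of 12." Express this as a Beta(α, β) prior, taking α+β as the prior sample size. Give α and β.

α = 7.68, β = 4.32

Under the effective-sample-size interpretation, Beta(α, β) has prior mean α/(α+β) and prior sample size α+β.
So α+β = 12 and α/(α+β) = 0.64, giving α = 0.64·12 = 7.68 and β = 12 − 7.68 = 4.32.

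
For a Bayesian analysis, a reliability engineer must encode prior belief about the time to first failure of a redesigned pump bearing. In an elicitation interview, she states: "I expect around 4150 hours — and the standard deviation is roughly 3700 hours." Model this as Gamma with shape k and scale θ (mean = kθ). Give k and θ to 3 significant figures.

k ≈ 1.26, θ ≈ 3300

For Gamma(k, scale θ): mean = kθ, variance = kθ², so CV = 1/√k.
CV = SD/mean = 3700/4150 = 0.8916, hence k = 1/CV² = 1.26.
Then θ = mean/k = 4150/1.26 = 3300.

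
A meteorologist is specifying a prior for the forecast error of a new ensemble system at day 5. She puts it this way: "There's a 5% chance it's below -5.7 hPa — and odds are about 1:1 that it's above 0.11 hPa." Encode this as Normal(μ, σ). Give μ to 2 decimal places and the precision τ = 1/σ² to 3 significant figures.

μ = 0.11, τ = 0.0801

For Normal(μ,σ), the p-quantile is μ + z_p·σ. Here z_{0.05} = -1.645, z_{0.5} = 0.
So -5.7 = μ − 1.645σ and 0.11 = μ + 0σ.
Subtracting: σ = (0.11 − -5.7)/(0 − (-1.645)) = 3.53.
Then μ = -5.7 − (-1.645)·3.53 = 0.11.
Precision τ = 1/σ² = 1/3.532² = 0.0801.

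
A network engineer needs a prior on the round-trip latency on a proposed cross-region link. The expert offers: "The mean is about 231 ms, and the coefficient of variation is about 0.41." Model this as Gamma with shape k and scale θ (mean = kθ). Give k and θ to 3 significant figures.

For Gamma(k, scale θ): mean = kθ, variance = kθ², so CV = 1/√k.
CV = 0.41, hence k = 1/CV² = 5.95.
Then θ = mean/k = 231/5.95 = 38.8.

k ≈ 5.95, θ ≈ 38.8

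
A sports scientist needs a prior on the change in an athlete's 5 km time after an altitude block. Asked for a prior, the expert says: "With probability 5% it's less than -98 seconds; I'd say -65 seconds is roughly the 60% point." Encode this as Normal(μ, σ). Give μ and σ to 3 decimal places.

μ = -69.404, σ = 17.385

The p-quantile of Normal(μ,σ) is μ + z_p·σ, with z_{0.05} = -1.645 and z_{0.6} = 0.2533.
Eliminate σ: μ = (z₂·x₁ − z₁·x₂)/(z₂ − z₁) = (0.2533·-98 − (-1.645)·-65)/1.898 = -69.404.
Then σ = (x₂ − x₁)/(z₂ − z₁) = (-65 − -98)/1.898 = 17.385.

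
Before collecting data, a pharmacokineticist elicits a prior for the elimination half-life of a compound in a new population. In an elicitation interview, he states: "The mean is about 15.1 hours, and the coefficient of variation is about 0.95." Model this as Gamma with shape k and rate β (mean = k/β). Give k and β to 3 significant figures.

k ≈ 1.11, β ≈ 0.0734

For Gamma(k, rate β): mean = k/β, variance = k/β², so CV = 1/√k.
CV = 0.95, hence k = 1/CV² = 1.11.
Then β = k/mean = 1.11/15.1 = 0.0734.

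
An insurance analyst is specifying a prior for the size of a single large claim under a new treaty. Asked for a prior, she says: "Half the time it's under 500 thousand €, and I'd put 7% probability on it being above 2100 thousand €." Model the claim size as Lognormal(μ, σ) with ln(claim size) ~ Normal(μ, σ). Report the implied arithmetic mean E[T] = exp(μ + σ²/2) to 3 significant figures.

If T ~ Lognormal(μ,σ) then ln T ~ Normal(μ,σ), so the p-quantile of ln T is μ + z_p·σ.
ln(500) = 6.215 and ln(2100) = 7.65; z_{0.5} = 0, z_{0.93} = 1.476.
σ = (7.65 − 6.215)/(1.476 − (0)) = 0.972.
μ = 6.215 − (0)·0.972 = 6.215.
E[T] = exp(μ + σ²/2) = exp(6.215 + 0.4728) = 802 thousand €.

E[T] ≈ 802 thousand €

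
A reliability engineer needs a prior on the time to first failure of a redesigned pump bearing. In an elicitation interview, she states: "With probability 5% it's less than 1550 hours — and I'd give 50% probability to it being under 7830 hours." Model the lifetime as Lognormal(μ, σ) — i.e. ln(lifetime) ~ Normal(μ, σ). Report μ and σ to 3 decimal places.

If T ~ Lognormal(μ,σ) then ln T ~ Normal(μ,σ), so the p-quantile of ln T is μ + z_p·σ.
ln(1550) = 7.346 and ln(7830) = 8.966; z_{0.05} = -1.645, z_{0.5} = 0.
σ = (8.966 − 7.346)/(0 − (-1.645)) = 0.985.
μ = 7.346 − (-1.645)·0.985 = 8.966.

μ ≈ 8.966, σ ≈ 0.985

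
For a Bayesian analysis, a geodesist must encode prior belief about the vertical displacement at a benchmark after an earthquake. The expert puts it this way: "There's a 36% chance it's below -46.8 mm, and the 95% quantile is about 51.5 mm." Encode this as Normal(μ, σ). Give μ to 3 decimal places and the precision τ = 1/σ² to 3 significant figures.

For Normal(μ,σ), the p-quantile is μ + z_p·σ. Here z_{0.36} = -0.3585, z_{0.95} = 1.645.
So -46.8 = μ − 0.3585σ and 51.5 = μ + 1.645σ.
Subtracting: σ = (51.5 − -46.8)/(1.645 − (-0.3585)) = 49.069.
Then μ = -46.8 − (-0.3585)·49.069 = -29.211.
Precision τ = 1/σ² = 1/49.07² = 0.000415.

μ = -29.211, τ = 0.000415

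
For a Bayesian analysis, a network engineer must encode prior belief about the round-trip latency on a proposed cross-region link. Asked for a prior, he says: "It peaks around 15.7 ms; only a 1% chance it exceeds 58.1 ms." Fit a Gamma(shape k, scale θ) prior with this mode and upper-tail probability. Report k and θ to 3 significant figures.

Gamma(k,θ) with k>1 has mode (k−1)θ, so θ = 15.7/(k−1).
Need P(X < 58.1) = 0.99 with θ tied to k this way. Start at k = 2, θ = 15.7: P(X<58.1) ≈ 0.884.
Too low — raise k to concentrate. Iterating converges to k ≈ 3.49.
Then θ = 15.7/(3.49−1) ≈ 6.3.

k ≈ 3.49, θ ≈ 6.3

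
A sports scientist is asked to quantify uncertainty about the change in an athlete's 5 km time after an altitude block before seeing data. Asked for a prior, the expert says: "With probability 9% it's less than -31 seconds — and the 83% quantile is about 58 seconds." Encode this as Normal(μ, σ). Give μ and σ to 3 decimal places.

The p-quantile of Normal(μ,σ) is μ + z_p·σ, with z_{0.09} = -1.341 and z_{0.83} = 0.9542.
Eliminate σ: μ = (z₂·x₁ − z₁·x₂)/(z₂ − z₁) = (0.9542·-31 − (-1.341)·58)/2.295 = 20.996.
Then σ = (x₂ − x₁)/(z₂ − z₁) = (58 − -31)/2.295 = 38.781.

μ = 20.996, σ = 38.781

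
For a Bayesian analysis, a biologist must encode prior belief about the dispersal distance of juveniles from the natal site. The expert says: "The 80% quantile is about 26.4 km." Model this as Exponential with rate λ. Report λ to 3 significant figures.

λ ≈ 0.061

P(T < 26.4) = 1 − e^(−λ·26.4) = 0.8, so λ = −ln(1−0.8)/26.4 = −ln(0.2)/26.4 = 0.061.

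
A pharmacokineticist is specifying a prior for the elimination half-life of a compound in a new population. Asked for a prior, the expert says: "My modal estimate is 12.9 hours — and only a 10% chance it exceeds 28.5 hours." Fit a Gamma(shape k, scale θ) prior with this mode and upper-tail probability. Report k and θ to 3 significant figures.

k ≈ 4.06, θ ≈ 4.22

Gamma(k,θ) with k>1 has mode (k−1)θ, so θ = 12.9/(k−1).
Need P(X < 28.5) = 0.9 with θ tied to k this way. Start at k = 2, θ = 12.9: P(X<28.5) ≈ 0.648.
Too low — raise k to concentrate. Iterating converges to k ≈ 4.06.
Then θ = 12.9/(4.06−1) ≈ 4.22.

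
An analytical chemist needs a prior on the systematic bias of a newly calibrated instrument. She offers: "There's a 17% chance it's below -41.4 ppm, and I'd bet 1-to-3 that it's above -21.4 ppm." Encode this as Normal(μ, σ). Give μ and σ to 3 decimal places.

μ = -29.683, σ = 12.280

The p-quantile of Normal(μ,σ) is μ + z_p·σ, with z_{0.17} = -0.9542 and z_{0.75} = 0.6745.
Eliminate σ: μ = (z₂·x₁ − z₁·x₂)/(z₂ − z₁) = (0.6745·-41.4 − (-0.9542)·-21.4)/1.629 = -29.683.
Then σ = (x₂ − x₁)/(z₂ − z₁) = (-21.4 − -41.4)/1.629 = 12.280.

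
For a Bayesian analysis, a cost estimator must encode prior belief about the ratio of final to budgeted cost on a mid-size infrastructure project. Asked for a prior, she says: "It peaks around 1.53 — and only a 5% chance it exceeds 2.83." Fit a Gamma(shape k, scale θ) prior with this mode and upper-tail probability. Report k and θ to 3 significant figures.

Gamma(k,θ) with k>1 has mode (k−1)θ, so θ = 1.53/(k−1).
Need P(X < 2.83) = 0.95 with θ tied to k this way. Start at k = 2, θ = 1.53: P(X<2.83) ≈ 0.552.
Too low — raise k to concentrate. Iterating converges to k ≈ 8.36.
Then θ = 1.53/(8.36−1) ≈ 0.208.

k ≈ 8.36, θ ≈ 0.208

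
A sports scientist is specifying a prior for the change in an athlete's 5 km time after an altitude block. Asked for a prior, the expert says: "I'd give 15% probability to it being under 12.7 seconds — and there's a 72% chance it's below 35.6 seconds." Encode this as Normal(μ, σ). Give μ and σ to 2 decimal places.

μ = 27.36, σ = 14.14

The p-quantile of Normal(μ,σ) is μ + z_p·σ, with z_{0.15} = -1.036 and z_{0.72} = 0.5828.
Eliminate σ: μ = (z₂·x₁ − z₁·x₂)/(z₂ − z₁) = (0.5828·12.7 − (-1.036)·35.6)/1.619 = 27.36.
Then σ = (x₂ − x₁)/(z₂ − z₁) = (35.6 − 12.7)/1.619 = 14.14.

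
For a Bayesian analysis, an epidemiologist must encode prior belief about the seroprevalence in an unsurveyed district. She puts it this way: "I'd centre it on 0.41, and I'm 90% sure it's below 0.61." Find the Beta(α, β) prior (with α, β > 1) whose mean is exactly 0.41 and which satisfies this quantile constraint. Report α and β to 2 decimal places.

With mean 0.41 fixed, write α = 0.41s, β = 0.59s where s = α+β.
Need P(θ < 0.61) = 0.9 under Beta(0.41s, 0.59s). Normal approximation: (q−m)/√(m(1−m)/s) ≈ z_{0.9} = 1.28, so s ≈ 0.41·0.59·(1.28)²/(0.61−0.41)² = 9.9.
At s = 9.9: P(θ<0.61) ≈ 0.899. Adjusting to match 0.9 gives s ≈ 9.98.
So α = 0.41·9.98 ≈ 4.09, β = 0.59·9.98 ≈ 5.89.

α ≈ 4.09, β ≈ 5.89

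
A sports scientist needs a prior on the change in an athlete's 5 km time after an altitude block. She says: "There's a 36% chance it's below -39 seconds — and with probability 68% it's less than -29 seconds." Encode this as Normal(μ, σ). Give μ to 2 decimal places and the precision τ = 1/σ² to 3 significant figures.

μ = -34.66, τ = 0.00683

The p-quantile of Normal(μ,σ) is μ + z_p·σ, with z_{0.36} = -0.3585 and z_{0.68} = 0.4677.
Eliminate σ: μ = (z₂·x₁ − z₁·x₂)/(z₂ − z₁) = (0.4677·-39 − (-0.3585)·-29)/0.8262 = -34.66.
Then σ = (x₂ − x₁)/(z₂ − z₁) = (-29 − -39)/0.8262 = 12.10.
Precision τ = 1/σ² = 1/12.1² = 0.00683.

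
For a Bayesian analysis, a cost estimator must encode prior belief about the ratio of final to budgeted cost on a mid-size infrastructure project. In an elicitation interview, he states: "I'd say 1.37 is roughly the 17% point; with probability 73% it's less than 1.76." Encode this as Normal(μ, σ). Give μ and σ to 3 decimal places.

The p-quantile of Normal(μ,σ) is μ + z_p·σ, with z_{0.17} = -0.9542 and z_{0.73} = 0.6128.
Eliminate σ: μ = (z₂·x₁ − z₁·x₂)/(z₂ − z₁) = (0.6128·1.37 − (-0.9542)·1.76)/1.567 = 1.607.
Then σ = (x₂ − x₁)/(z₂ − z₁) = (1.76 − 1.37)/1.567 = 0.249.

μ = 1.607, σ = 0.249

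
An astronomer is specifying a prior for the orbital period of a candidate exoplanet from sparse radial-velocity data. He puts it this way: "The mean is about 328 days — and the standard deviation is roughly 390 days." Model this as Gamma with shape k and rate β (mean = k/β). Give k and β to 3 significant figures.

For Gamma(k, rate β): mean = k/β, variance = k/β², so CV = 1/√k.
CV = SD/mean = 390/328 = 1.189, hence k = 1/CV² = 0.707.
Then β = k/mean = 0.707/328 = 0.00216.

k ≈ 0.707, β ≈ 0.00216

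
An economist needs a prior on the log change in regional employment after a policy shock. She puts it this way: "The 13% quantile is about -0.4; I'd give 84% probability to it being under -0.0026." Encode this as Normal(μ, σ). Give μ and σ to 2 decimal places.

μ = -0.19, σ = 0.19

The p-quantile of Normal(μ,σ) is μ + z_p·σ, with z_{0.13} = -1.126 and z_{0.84} = 0.9945.
Eliminate σ: μ = (z₂·x₁ − z₁·x₂)/(z₂ − z₁) = (0.9945·-0.4 − (-1.126)·-0.0026)/2.121 = -0.19.
Then σ = (x₂ − x₁)/(z₂ − z₁) = (-0.0026 − -0.4)/2.121 = 0.19.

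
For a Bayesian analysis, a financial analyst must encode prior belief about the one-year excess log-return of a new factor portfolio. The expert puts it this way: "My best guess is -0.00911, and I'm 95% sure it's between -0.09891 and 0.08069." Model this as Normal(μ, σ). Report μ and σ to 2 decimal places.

A symmetric 95% interval runs μ ± z·σ with z = 1.96.
Half-width = 0.0898, so σ = 0.0898/1.96 = 0.05.
μ is the stated best guess, -0.01.

μ = -0.01, σ = 0.05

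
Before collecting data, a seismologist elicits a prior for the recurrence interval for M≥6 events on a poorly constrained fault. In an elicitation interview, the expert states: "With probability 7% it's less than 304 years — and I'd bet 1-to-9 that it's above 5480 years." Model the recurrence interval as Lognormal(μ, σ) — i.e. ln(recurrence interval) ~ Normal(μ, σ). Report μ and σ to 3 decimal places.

If T ~ Lognormal(μ,σ) then ln T ~ Normal(μ,σ), so the p-quantile of ln T is μ + z_p·σ.
ln(304) = 5.717 and ln(5480) = 8.609; z_{0.07} = -1.476, z_{0.9} = 1.282.
σ = (8.609 − 5.717)/(1.282 − (-1.476)) = 1.049.
μ = 5.717 − (-1.476)·1.049 = 7.265.

μ ≈ 7.265, σ ≈ 1.049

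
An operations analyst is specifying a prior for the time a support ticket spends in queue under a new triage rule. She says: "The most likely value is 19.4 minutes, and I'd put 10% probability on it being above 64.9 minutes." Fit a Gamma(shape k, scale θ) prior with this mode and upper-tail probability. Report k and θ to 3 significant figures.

k ≈ 2.29, θ ≈ 15

Gamma(k,θ) with k>1 has mode (k−1)θ, so θ = 19.4/(k−1).
Need P(X < 64.9) = 0.9 with θ tied to k this way. Start at k = 2, θ = 19.4: P(X<64.9) ≈ 0.847.
Too low — raise k to concentrate. Iterating converges to k ≈ 2.29.
Then θ = 19.4/(2.29−1) ≈ 15.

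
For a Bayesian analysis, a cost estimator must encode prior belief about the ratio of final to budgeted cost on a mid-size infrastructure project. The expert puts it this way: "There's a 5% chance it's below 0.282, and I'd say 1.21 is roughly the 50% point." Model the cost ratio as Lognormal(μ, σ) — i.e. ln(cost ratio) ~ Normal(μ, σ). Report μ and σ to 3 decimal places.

μ ≈ 0.191, σ ≈ 0.885

If T ~ Lognormal(μ,σ) then ln T ~ Normal(μ,σ), so the p-quantile of ln T is μ + z_p·σ.
ln(0.282) = -1.266 and ln(1.21) = 0.1906; z_{0.05} = -1.645, z_{0.5} = 0.
σ = (0.1906 − -1.266)/(0 − (-1.645)) = 0.885.
μ = -1.266 − (-1.645)·0.885 = 0.191.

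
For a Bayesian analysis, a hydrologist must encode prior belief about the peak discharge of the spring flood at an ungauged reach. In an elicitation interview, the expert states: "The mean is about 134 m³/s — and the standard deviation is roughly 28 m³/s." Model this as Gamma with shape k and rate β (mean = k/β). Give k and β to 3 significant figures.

k ≈ 22.9, β ≈ 0.171

For Gamma(k, rate β): mean = k/β, variance = k/β², so CV = 1/√k.
CV = SD/mean = 28/134 = 0.209, hence k = 1/CV² = 22.9.
Then β = k/mean = 22.9/134 = 0.171.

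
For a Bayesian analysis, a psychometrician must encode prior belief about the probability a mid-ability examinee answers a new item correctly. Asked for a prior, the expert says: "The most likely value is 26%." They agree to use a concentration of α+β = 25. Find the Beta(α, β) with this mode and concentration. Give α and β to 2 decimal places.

For α,β > 1 the Beta mode is (α−1)/(α+β−2). With α+β = 25, the mode is (α−1)/23.
Set (α−1)/23 = 0.26 → α = 1 + 0.26·23 = 6.98.
β = 25 − α = 18.02.

α = 6.98, β = 18.02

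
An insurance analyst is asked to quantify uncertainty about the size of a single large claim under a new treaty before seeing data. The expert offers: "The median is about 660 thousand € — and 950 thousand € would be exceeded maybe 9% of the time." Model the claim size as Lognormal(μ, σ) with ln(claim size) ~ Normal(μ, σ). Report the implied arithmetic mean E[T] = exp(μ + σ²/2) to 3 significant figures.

E[T] ≈ 685 thousand €

If T ~ Lognormal(μ,σ) then ln T ~ Normal(μ,σ), so the p-quantile of ln T is μ + z_p·σ.
ln(660) = 6.492 and ln(950) = 6.856; z_{0.5} = 0, z_{0.91} = 1.341.
σ = (6.856 − 6.492)/(1.341 − (0)) = 0.272.
μ = 6.492 − (0)·0.272 = 6.492.
E[T] = exp(μ + σ²/2) = exp(6.492 + 0.0369) = 685 thousand €.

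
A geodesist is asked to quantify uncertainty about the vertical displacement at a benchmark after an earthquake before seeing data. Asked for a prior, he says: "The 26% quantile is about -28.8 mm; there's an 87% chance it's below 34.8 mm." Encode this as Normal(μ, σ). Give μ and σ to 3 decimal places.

μ = -5.680, σ = 35.938

For Normal(μ,σ), the p-quantile is μ + z_p·σ. Here z_{0.26} = -0.6433, z_{0.87} = 1.126.
So -28.8 = μ − 0.6433σ and 34.8 = μ + 1.126σ.
Subtracting: σ = (34.8 − -28.8)/(1.126 − (-0.6433)) = 35.938.
Then μ = -28.8 − (-0.6433)·35.938 = -5.680.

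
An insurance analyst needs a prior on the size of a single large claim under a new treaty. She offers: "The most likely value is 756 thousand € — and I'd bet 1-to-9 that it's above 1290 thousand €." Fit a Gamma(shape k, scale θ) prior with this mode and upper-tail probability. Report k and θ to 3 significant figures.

k ≈ 7.63, θ ≈ 114

Gamma(k,θ) with k>1 has mode (k−1)θ, so θ = 756/(k−1).
Need P(X < 1290) = 0.9 with θ tied to k this way. Start at k = 2, θ = 756: P(X<1290) ≈ 0.509.
Too low — raise k to concentrate. Iterating converges to k ≈ 7.63.
Then θ = 756/(7.63−1) ≈ 114.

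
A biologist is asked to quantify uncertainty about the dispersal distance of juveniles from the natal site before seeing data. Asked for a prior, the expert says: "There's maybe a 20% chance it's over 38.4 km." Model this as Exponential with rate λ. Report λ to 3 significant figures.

P(T > 38.4) = e^(−λ·38.4) = 0.2, so λ = −ln(0.2)/38.4 = 0.0419.

λ ≈ 0.0419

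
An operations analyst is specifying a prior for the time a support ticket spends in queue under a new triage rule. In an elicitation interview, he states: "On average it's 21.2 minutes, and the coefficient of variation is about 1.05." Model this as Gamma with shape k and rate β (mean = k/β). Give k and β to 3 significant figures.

For Gamma(k, rate β): mean = k/β, variance = k/β², so CV = 1/√k.
CV = 1.05, hence k = 1/CV² = 0.907.
Then β = k/mean = 0.907/21.2 = 0.0428.

k ≈ 0.907, β ≈ 0.0428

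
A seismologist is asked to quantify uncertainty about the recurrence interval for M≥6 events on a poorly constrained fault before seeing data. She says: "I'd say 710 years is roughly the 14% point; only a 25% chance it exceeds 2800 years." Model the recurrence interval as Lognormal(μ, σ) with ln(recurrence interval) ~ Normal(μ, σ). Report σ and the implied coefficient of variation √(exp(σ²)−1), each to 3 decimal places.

If T ~ Lognormal(μ,σ) then ln T ~ Normal(μ,σ), so the p-quantile of ln T is μ + z_p·σ.
ln(710) = 6.565 and ln(2800) = 7.937; z_{0.14} = -1.08, z_{0.75} = 0.6745.
σ = (7.937 − 6.565)/(0.6745 − (-1.08)) = 0.782.
μ = 6.565 − (-1.08)·0.782 = 7.410.
CV = √(exp(σ²)−1) = √(exp(0.6114)−1) = 0.918.

σ ≈ 0.782, CV ≈ 0.918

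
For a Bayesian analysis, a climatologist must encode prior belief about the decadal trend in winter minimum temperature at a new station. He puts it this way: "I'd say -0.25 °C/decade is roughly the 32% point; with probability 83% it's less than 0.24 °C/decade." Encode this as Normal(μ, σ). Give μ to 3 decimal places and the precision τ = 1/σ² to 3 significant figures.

The p-quantile of Normal(μ,σ) is μ + z_p·σ, with z_{0.32} = -0.4677 and z_{0.83} = 0.9542.
Eliminate σ: μ = (z₂·x₁ − z₁·x₂)/(z₂ − z₁) = (0.9542·-0.25 − (-0.4677)·0.24)/1.422 = -0.089.
Then σ = (x₂ − x₁)/(z₂ − z₁) = (0.24 − -0.25)/1.422 = 0.345.
Precision τ = 1/σ² = 1/0.3446² = 8.42.

μ = -0.089, τ = 8.42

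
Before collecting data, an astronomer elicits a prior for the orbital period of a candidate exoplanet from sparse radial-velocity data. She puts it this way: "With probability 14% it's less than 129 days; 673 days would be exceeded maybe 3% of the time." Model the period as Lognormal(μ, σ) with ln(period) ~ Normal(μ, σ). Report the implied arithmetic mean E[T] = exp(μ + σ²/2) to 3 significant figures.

If T ~ Lognormal(μ,σ) then ln T ~ Normal(μ,σ), so the p-quantile of ln T is μ + z_p·σ.
ln(129) = 4.86 and ln(673) = 6.512; z_{0.14} = -1.08, z_{0.97} = 1.881.
σ = (6.512 − 4.86)/(1.881 − (-1.08)) = 0.558.
μ = 4.86 − (-1.08)·0.558 = 5.462.
E[T] = exp(μ + σ²/2) = exp(5.462 + 0.1556) = 275 days.

E[T] ≈ 275 days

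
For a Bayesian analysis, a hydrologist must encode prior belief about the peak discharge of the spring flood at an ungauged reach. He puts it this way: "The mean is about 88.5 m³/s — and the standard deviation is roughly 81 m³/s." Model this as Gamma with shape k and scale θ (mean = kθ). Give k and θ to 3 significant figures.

For Gamma(k, scale θ): mean = kθ, variance = kθ², so CV = 1/√k.
CV = SD/mean = 81/88.5 = 0.9153, hence k = 1/CV² = 1.19.
Then θ = mean/k = 88.5/1.19 = 74.1.

k ≈ 1.19, θ ≈ 74.1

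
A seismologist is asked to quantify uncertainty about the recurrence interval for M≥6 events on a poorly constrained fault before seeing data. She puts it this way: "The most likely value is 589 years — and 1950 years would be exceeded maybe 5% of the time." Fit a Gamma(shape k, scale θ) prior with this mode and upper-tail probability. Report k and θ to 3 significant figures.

k ≈ 2.82, θ ≈ 324

Gamma(k,θ) with k>1 has mode (k−1)θ, so θ = 589/(k−1).
Need P(X < 1950) = 0.95 with θ tied to k this way. Start at k = 2, θ = 589: P(X<1950) ≈ 0.843.
Too low — raise k to concentrate. Iterating converges to k ≈ 2.82.
Then θ = 589/(2.82−1) ≈ 324.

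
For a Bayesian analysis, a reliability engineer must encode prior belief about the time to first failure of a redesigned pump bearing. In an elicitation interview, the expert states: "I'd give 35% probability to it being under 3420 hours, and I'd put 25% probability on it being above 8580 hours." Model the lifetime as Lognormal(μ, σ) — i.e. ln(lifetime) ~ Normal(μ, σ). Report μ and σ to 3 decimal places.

If T ~ Lognormal(μ,σ) then ln T ~ Normal(μ,σ), so the p-quantile of ln T is μ + z_p·σ.
ln(3420) = 8.137 and ln(8580) = 9.057; z_{0.35} = -0.3853, z_{0.75} = 0.6745.
σ = (9.057 − 8.137)/(0.6745 − (-0.3853)) = 0.868.
μ = 8.137 − (-0.3853)·0.868 = 8.472.

μ ≈ 8.472, σ ≈ 0.868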